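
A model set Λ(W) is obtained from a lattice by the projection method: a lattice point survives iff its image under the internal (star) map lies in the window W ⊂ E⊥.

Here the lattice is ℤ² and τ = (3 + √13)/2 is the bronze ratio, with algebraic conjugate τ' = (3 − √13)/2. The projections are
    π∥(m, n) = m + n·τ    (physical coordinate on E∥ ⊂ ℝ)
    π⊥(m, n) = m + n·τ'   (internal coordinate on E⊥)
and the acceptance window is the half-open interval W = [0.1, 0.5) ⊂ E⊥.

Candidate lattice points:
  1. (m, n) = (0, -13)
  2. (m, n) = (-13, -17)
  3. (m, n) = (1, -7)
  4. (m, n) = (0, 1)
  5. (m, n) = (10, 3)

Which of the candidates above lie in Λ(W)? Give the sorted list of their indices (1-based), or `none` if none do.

τ' = (3−√13)/2 ≈ -0.302776.
candidate 1: (m,n)=(0,-13) → π∥ = 0-13·τ ≈ -42.936083, π⊥ = 0-13·τ' ≈ 3.936083 ∉ [0.1, 0.5) ⇒ out
candidate 2: (m,n)=(-13,-17) → π∥ = -13-17·τ ≈ -69.147186, π⊥ = -13-17·τ' ≈ -7.852814 ∉ [0.1, 0.5) ⇒ out
candidate 3: (m,n)=(1,-7) → π∥ = 1-7·τ ≈ -22.119429, π⊥ = 1-7·τ' ≈ 3.119429 ∉ [0.1, 0.5) ⇒ out
candidate 4: (m,n)=(0,1) → π∥ = 0+1·τ ≈ 3.302776, π⊥ = 0+1·τ' ≈ -0.302776 ∉ [0.1, 0.5) ⇒ out
candidate 5: (m,n)=(10,3) → π∥ = 10+3·τ ≈ 19.908327, π⊥ = 10+3·τ' ≈ 9.091673 ∉ [0.1, 0.5) ⇒ out

none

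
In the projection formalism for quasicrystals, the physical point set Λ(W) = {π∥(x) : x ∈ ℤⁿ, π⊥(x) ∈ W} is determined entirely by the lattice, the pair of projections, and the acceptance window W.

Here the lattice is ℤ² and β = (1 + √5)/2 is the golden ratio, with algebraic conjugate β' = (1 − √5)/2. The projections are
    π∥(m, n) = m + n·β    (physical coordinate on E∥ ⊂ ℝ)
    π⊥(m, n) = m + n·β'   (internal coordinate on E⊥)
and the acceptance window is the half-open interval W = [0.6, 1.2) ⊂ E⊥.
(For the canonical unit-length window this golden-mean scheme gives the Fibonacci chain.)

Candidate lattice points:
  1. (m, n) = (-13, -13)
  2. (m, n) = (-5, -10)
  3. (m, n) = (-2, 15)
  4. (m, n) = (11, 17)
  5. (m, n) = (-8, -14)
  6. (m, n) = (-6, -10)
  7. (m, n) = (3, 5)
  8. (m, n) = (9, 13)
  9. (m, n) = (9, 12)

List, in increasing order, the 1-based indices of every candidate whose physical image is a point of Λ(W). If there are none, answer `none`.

2, 5, 8

β' = (1−√5)/2 ≈ -0.6180.
#1 (-13,-13): internal coord -13 + (-13)·β' = -4.9656; -4.9656 ∉ [0.6, 1.2) → out
#2 (-5,-10): internal coord -5 + (-10)·β' = +1.1803; +1.1803 ∈ [0.6, 1.2) → IN Λ
#3 (-2,15): internal coord -2 + (15)·β' = -11.2705; -11.2705 ∉ [0.6, 1.2) → out
#4 (11,17): internal coord 11 + (17)·β' = +0.4934; +0.4934 ∉ [0.6, 1.2) → out
#5 (-8,-14): internal coord -8 + (-14)·β' = +0.6525; +0.6525 ∈ [0.6, 1.2) → IN Λ
#6 (-6,-10): internal coord -6 + (-10)·β' = +0.1803; +0.1803 ∉ [0.6, 1.2) → out
#7 (3,5): internal coord 3 + (5)·β' = -0.0902; -0.0902 ∉ [0.6, 1.2) → out
#8 (9,13): internal coord 9 + (13)·β' = +0.9656; +0.9656 ∈ [0.6, 1.2) → IN Λ
#9 (9,12): internal coord 9 + (12)·β' = +1.5836; +1.5836 ∉ [0.6, 1.2) → out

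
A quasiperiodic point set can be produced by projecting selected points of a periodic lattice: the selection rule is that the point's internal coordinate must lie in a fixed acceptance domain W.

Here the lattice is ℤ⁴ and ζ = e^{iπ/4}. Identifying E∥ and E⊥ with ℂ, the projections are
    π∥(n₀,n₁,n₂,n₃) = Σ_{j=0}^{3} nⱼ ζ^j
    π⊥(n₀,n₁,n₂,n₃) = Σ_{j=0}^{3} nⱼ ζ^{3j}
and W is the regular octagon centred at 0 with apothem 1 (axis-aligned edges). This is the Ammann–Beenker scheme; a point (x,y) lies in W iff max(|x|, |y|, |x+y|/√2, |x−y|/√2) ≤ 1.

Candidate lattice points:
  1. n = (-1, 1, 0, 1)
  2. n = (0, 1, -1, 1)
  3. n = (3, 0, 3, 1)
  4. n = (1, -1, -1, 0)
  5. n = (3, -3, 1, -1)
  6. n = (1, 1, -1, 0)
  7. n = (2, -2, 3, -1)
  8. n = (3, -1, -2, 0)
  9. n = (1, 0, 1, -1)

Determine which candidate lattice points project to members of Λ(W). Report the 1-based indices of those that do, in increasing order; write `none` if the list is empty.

none

With ζ = e^{iπ/4} the internal vectors are ζ^0,ζ^3,ζ^6,ζ^9.
candidate 1: n = (-1, 1, 0, 1) → π⊥ ≈ (-1.000000, +1.414214); max(|x|,|y|,|x±y|/√2) = 1.707107 > 1 ⇒ ∉ W
candidate 2: n = (0, 1, -1, 1) → π⊥ ≈ (+0.000000, +2.414214); max(|x|,|y|,|x±y|/√2) = 2.414214 > 1 ⇒ ∉ W
candidate 3: n = (3, 0, 3, 1) → π⊥ ≈ (+3.707107, -2.292893); max(|x|,|y|,|x±y|/√2) = 4.242641 > 1 ⇒ ∉ W
candidate 4: n = (1, -1, -1, 0) → π⊥ ≈ (+1.707107, +0.292893); max(|x|,|y|,|x±y|/√2) = 1.707107 > 1 ⇒ ∉ W
candidate 5: n = (3, -3, 1, -1) → π⊥ ≈ (+4.414214, -3.828427); max(|x|,|y|,|x±y|/√2) = 5.828427 > 1 ⇒ ∉ W
candidate 6: n = (1, 1, -1, 0) → π⊥ ≈ (+0.292893, +1.707107); max(|x|,|y|,|x±y|/√2) = 1.707107 > 1 ⇒ ∉ W
candidate 7: n = (2, -2, 3, -1) → π⊥ ≈ (+2.707107, -5.121320); max(|x|,|y|,|x±y|/√2) = 5.535534 > 1 ⇒ ∉ W
candidate 8: n = (3, -1, -2, 0) → π⊥ ≈ (+3.707107, +1.292893); max(|x|,|y|,|x±y|/√2) = 3.707107 > 1 ⇒ ∉ W
candidate 9: n = (1, 0, 1, -1) → π⊥ ≈ (+0.292893, -1.707107); max(|x|,|y|,|x±y|/√2) = 1.707107 > 1 ⇒ ∉ W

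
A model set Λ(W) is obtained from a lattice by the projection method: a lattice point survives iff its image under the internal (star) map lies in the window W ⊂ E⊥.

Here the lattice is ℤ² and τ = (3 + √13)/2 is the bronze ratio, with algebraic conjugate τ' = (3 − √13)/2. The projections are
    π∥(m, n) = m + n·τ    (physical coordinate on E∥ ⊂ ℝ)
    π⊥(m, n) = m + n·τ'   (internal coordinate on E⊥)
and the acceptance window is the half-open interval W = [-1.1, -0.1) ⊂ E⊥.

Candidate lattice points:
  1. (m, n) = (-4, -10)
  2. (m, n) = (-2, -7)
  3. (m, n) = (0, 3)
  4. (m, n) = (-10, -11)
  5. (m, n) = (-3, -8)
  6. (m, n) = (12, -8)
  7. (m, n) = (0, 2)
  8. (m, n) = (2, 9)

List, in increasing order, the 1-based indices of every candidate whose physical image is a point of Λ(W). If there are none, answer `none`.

1, 3, 5, 7, 8

Compute τ' = (3−√13)/2 = -0.302776, so π⊥(m,n) = m -0.302776·n.
candidate 1: (m,n)=(-4,-10) → π∥ = -4-10·τ ≈ -37.027756, π⊥ = -4-10·τ' ≈ -0.972244 ∈ [-1.1, -0.1) ⇒ IN Λ
candidate 2: (m,n)=(-2,-7) → π∥ = -2-7·τ ≈ -25.119429, π⊥ = -2-7·τ' ≈ 0.119429 ∉ [-1.1, -0.1) ⇒ out
candidate 3: (m,n)=(0,3) → π∥ = 0+3·τ ≈ 9.908327, π⊥ = 0+3·τ' ≈ -0.908327 ∈ [-1.1, -0.1) ⇒ IN Λ
candidate 4: (m,n)=(-10,-11) → π∥ = -10-11·τ ≈ -46.330532, π⊥ = -10-11·τ' ≈ -6.669468 ∉ [-1.1, -0.1) ⇒ out
candidate 5: (m,n)=(-3,-8) → π∥ = -3-8·τ ≈ -29.422205, π⊥ = -3-8·τ' ≈ -0.577795 ∈ [-1.1, -0.1) ⇒ IN Λ
candidate 6: (m,n)=(12,-8) → π∥ = 12-8·τ ≈ -14.422205, π⊥ = 12-8·τ' ≈ 14.422205 ∉ [-1.1, -0.1) ⇒ out
candidate 7: (m,n)=(0,2) → π∥ = 0+2·τ ≈ 6.605551, π⊥ = 0+2·τ' ≈ -0.605551 ∈ [-1.1, -0.1) ⇒ IN Λ
candidate 8: (m,n)=(2,9) → π∥ = 2+9·τ ≈ 31.724981, π⊥ = 2+9·τ' ≈ -0.724981 ∈ [-1.1, -0.1) ⇒ IN Λ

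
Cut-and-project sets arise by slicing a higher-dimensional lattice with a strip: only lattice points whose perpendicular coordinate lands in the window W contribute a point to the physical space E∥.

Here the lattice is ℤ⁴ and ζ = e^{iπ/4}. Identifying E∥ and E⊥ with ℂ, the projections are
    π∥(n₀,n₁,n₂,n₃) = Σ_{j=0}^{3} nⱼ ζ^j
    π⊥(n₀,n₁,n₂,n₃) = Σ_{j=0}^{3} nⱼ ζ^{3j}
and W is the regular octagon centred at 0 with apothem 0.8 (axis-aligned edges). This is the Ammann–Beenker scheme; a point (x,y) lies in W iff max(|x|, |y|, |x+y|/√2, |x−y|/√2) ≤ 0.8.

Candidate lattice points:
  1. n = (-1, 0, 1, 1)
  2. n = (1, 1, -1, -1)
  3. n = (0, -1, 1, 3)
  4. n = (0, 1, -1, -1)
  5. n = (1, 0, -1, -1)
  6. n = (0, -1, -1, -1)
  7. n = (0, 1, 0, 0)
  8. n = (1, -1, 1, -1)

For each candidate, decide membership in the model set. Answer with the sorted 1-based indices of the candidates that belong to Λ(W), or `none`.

1, 5, 6

With ζ = e^{iπ/4} the internal vectors are ζ^0,ζ^3,ζ^6,ζ^9.
#1 (-1, 0, 1, 1): internal (-0.29289, -0.29289); octagon support 0.41421 vs apothem 0.8 → ∈ W
#2 (1, 1, -1, -1): internal (-0.41421, 1.00000); octagon support 1.00000 vs apothem 0.8 → ∉ W
#3 (0, -1, 1, 3): internal (2.82843, 0.41421); octagon support 2.82843 vs apothem 0.8 → ∉ W
#4 (0, 1, -1, -1): internal (-1.41421, 1.00000); octagon support 1.70711 vs apothem 0.8 → ∉ W
#5 (1, 0, -1, -1): internal (0.29289, 0.29289); octagon support 0.41421 vs apothem 0.8 → ∈ W
#6 (0, -1, -1, -1): internal (0.00000, -0.41421); octagon support 0.41421 vs apothem 0.8 → ∈ W
#7 (0, 1, 0, 0): internal (-0.70711, 0.70711); octagon support 1.00000 vs apothem 0.8 → ∉ W
#8 (1, -1, 1, -1): internal (1.00000, -2.41421); octagon support 2.41421 vs apothem 0.8 → ∉ W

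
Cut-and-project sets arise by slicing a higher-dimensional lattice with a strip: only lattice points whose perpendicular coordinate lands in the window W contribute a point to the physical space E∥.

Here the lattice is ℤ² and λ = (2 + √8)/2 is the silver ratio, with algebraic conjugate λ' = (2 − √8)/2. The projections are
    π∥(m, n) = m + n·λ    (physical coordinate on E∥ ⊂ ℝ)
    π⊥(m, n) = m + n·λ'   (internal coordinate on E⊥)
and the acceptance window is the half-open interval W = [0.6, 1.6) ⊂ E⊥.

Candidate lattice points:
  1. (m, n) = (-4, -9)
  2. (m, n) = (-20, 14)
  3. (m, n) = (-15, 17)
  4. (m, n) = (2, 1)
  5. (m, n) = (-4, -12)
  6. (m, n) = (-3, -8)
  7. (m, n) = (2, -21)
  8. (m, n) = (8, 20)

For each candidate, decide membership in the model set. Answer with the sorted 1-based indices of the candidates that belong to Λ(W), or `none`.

4, 5

λ' = (2−√8)/2 ≈ -0.4142.
[1] lift (-4,-9): star map gives -0.2721; window check 0.6 ≤ -0.2721 < 1.6 is false → out
[2] lift (-20,14): star map gives -25.7990; window check 0.6 ≤ -25.7990 < 1.6 is false → out
[3] lift (-15,17): star map gives -22.0416; window check 0.6 ≤ -22.0416 < 1.6 is false → out
[4] lift (2,1): star map gives 1.5858; window check 0.6 ≤ 1.5858 < 1.6 is true → IN Λ
[5] lift (-4,-12): star map gives 0.9706; window check 0.6 ≤ 0.9706 < 1.6 is true → IN Λ
[6] lift (-3,-8): star map gives 0.3137; window check 0.6 ≤ 0.3137 < 1.6 is false → out
[7] lift (2,-21): star map gives 10.6985; window check 0.6 ≤ 10.6985 < 1.6 is false → out
[8] lift (8,20): star map gives -0.2843; window check 0.6 ≤ -0.2843 < 1.6 is false → out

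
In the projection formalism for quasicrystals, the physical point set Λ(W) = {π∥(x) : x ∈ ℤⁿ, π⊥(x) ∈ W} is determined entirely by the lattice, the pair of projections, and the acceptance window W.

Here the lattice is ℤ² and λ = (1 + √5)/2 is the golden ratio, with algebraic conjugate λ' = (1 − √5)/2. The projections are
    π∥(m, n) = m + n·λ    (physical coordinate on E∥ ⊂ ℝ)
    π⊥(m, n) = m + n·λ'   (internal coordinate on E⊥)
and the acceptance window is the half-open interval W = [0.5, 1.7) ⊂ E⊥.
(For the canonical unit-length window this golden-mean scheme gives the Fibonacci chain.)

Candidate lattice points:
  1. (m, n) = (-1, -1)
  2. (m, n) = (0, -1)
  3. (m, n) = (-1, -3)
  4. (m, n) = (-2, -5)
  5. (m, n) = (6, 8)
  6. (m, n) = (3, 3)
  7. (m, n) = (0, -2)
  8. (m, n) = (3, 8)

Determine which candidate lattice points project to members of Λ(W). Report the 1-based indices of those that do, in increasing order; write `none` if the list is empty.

Compute λ' = (1−√5)/2 = -0.6180, so π⊥(m,n) = m -0.6180·n.
[1] lift (-1,-1): star map gives -0.3820; window check 0.5 ≤ -0.3820 < 1.7 is false → out
[2] lift (0,-1): star map gives 0.6180; window check 0.5 ≤ 0.6180 < 1.7 is true → IN Λ
[3] lift (-1,-3): star map gives 0.8541; window check 0.5 ≤ 0.8541 < 1.7 is true → IN Λ
[4] lift (-2,-5): star map gives 1.0902; window check 0.5 ≤ 1.0902 < 1.7 is true → IN Λ
[5] lift (6,8): star map gives 1.0557; window check 0.5 ≤ 1.0557 < 1.7 is true → IN Λ
[6] lift (3,3): star map gives 1.1459; window check 0.5 ≤ 1.1459 < 1.7 is true → IN Λ
[7] lift (0,-2): star map gives 1.2361; window check 0.5 ≤ 1.2361 < 1.7 is true → IN Λ
[8] lift (3,8): star map gives -1.9443; window check 0.5 ≤ -1.9443 < 1.7 is false → out

2, 3, 4, 5, 6, 7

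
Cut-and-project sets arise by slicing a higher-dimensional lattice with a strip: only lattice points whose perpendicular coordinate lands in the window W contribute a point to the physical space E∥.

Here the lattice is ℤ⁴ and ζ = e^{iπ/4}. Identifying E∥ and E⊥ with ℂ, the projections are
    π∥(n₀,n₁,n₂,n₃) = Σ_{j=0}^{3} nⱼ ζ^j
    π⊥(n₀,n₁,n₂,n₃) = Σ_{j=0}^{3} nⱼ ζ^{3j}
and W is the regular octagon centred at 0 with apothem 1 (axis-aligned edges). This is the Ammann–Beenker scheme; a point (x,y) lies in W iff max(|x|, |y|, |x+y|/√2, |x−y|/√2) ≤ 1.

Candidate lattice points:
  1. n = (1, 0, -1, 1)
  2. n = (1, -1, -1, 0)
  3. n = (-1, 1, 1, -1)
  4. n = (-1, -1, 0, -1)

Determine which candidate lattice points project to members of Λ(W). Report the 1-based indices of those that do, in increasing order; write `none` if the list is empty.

π⊥(n) = n₀ + n₁ζ³ + n₂ζ⁶ + n₃ζ⁹ where ζ = e^{iπ/4}.
candidate 1: n = (1, 0, -1, 1) → π⊥ ≈ (+1.70711, +1.70711); max(|x|,|y|,|x±y|/√2) = 2.41421 > 1 ⇒ ∉ W
candidate 2: n = (1, -1, -1, 0) → π⊥ ≈ (+1.70711, +0.29289); max(|x|,|y|,|x±y|/√2) = 1.70711 > 1 ⇒ ∉ W
candidate 3: n = (-1, 1, 1, -1) → π⊥ ≈ (-2.41421, -1.00000); max(|x|,|y|,|x±y|/√2) = 2.41421 > 1 ⇒ ∉ W
candidate 4: n = (-1, -1, 0, -1) → π⊥ ≈ (-1.00000, -1.41421); max(|x|,|y|,|x±y|/√2) = 1.70711 > 1 ⇒ ∉ W

none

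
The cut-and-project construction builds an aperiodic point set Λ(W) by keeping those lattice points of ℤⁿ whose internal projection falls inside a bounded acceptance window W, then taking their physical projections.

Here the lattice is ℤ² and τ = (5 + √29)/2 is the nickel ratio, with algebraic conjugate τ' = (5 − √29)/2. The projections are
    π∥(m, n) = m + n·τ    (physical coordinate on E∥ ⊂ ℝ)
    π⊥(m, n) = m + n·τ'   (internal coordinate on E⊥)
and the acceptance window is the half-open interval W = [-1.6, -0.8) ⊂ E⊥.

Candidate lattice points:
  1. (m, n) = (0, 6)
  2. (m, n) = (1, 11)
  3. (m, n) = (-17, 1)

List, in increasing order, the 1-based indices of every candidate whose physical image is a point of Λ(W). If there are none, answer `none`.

τ' = (5−√29)/2 ≈ -0.1926.
candidate 1: (m,n)=(0,6) → π∥ = 0+6·τ ≈ 31.1555, π⊥ = 0+6·τ' ≈ -1.1555 ∈ [-1.6, -0.8) ⇒ IN Λ
candidate 2: (m,n)=(1,11) → π∥ = 1+11·τ ≈ 58.1184, π⊥ = 1+11·τ' ≈ -1.1184 ∈ [-1.6, -0.8) ⇒ IN Λ
candidate 3: (m,n)=(-17,1) → π∥ = -17+1·τ ≈ -11.8074, π⊥ = -17+1·τ' ≈ -17.1926 ∉ [-1.6, -0.8) ⇒ out

1, 2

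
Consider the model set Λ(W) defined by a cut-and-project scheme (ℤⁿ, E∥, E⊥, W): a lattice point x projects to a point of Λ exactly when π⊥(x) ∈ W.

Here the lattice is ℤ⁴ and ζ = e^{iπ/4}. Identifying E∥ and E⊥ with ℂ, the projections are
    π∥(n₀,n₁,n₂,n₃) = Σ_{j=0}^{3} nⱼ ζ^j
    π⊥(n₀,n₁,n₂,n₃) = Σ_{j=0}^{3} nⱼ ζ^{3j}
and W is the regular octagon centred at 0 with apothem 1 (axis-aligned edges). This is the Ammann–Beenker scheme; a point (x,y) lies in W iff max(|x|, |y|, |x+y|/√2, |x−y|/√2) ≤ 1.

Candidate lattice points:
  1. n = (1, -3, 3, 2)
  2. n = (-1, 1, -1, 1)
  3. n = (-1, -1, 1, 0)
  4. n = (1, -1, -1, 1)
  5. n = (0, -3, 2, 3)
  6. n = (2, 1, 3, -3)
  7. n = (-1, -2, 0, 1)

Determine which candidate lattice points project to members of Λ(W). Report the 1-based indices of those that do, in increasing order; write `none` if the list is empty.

π⊥(n) = n₀ + n₁ζ³ + n₂ζ⁶ + n₃ζ⁹ where ζ = e^{iπ/4}.
candidate 1: n = (1, -3, 3, 2) → π⊥ ≈ (+4.5355, -3.7071); max(|x|,|y|,|x±y|/√2) = 5.8284 > 1 ⇒ ∉ W
candidate 2: n = (-1, 1, -1, 1) → π⊥ ≈ (-1.0000, +2.4142); max(|x|,|y|,|x±y|/√2) = 2.4142 > 1 ⇒ ∉ W
candidate 3: n = (-1, -1, 1, 0) → π⊥ ≈ (-0.2929, -1.7071); max(|x|,|y|,|x±y|/√2) = 1.7071 > 1 ⇒ ∉ W
candidate 4: n = (1, -1, -1, 1) → π⊥ ≈ (+2.4142, +1.0000); max(|x|,|y|,|x±y|/√2) = 2.4142 > 1 ⇒ ∉ W
candidate 5: n = (0, -3, 2, 3) → π⊥ ≈ (+4.2426, -2.0000); max(|x|,|y|,|x±y|/√2) = 4.4142 > 1 ⇒ ∉ W
candidate 6: n = (2, 1, 3, -3) → π⊥ ≈ (-0.8284, -4.4142); max(|x|,|y|,|x±y|/√2) = 4.4142 > 1 ⇒ ∉ W
candidate 7: n = (-1, -2, 0, 1) → π⊥ ≈ (+1.1213, -0.7071); max(|x|,|y|,|x±y|/√2) = 1.2929 > 1 ⇒ ∉ W

none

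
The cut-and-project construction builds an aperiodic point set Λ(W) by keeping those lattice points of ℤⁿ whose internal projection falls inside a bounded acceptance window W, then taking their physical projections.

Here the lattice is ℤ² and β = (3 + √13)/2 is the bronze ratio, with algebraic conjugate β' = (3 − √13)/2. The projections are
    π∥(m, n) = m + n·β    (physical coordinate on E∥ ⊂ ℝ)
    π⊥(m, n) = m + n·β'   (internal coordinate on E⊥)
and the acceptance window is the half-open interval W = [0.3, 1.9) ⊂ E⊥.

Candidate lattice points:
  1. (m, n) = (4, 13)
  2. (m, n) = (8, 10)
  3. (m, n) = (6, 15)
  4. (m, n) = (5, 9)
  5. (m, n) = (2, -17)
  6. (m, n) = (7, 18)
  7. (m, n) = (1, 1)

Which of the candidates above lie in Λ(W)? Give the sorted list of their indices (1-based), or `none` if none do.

3, 6, 7

Compute β' = (3−√13)/2 = -0.3028, so π⊥(m,n) = m -0.3028·n.
[1] lift (4,13): star map gives 0.0639; window check 0.3 ≤ 0.0639 < 1.9 is false → out
[2] lift (8,10): star map gives 4.9722; window check 0.3 ≤ 4.9722 < 1.9 is false → out
[3] lift (6,15): star map gives 1.4584; window check 0.3 ≤ 1.4584 < 1.9 is true → IN Λ
[4] lift (5,9): star map gives 2.2750; window check 0.3 ≤ 2.2750 < 1.9 is false → out
[5] lift (2,-17): star map gives 7.1472; window check 0.3 ≤ 7.1472 < 1.9 is false → out
[6] lift (7,18): star map gives 1.5500; window check 0.3 ≤ 1.5500 < 1.9 is true → IN Λ
[7] lift (1,1): star map gives 0.6972; window check 0.3 ≤ 0.6972 < 1.9 is true → IN Λ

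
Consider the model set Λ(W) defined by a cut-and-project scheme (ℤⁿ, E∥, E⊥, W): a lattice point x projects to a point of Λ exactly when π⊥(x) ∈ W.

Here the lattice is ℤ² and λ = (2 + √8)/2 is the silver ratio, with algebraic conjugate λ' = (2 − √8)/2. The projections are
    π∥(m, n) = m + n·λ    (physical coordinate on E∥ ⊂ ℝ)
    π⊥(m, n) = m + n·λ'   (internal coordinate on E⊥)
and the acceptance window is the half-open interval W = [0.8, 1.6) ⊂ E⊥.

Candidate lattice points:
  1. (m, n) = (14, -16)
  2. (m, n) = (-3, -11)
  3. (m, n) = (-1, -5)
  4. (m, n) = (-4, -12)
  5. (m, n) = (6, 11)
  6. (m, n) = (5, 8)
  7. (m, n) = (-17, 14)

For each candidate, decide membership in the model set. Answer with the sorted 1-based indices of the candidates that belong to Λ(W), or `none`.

2, 3, 4, 5

Compute λ' = (2−√8)/2 = -0.41421, so π⊥(m,n) = m -0.41421·n.
#1 (14,-16): internal coord 14 + (-16)·λ' = +20.62742; +20.62742 ∉ [0.8, 1.6) → out
#2 (-3,-11): internal coord -3 + (-11)·λ' = +1.55635; +1.55635 ∈ [0.8, 1.6) → IN Λ
#3 (-1,-5): internal coord -1 + (-5)·λ' = +1.07107; +1.07107 ∈ [0.8, 1.6) → IN Λ
#4 (-4,-12): internal coord -4 + (-12)·λ' = +0.97056; +0.97056 ∈ [0.8, 1.6) → IN Λ
#5 (6,11): internal coord 6 + (11)·λ' = +1.44365; +1.44365 ∈ [0.8, 1.6) → IN Λ
#6 (5,8): internal coord 5 + (8)·λ' = +1.68629; +1.68629 ∉ [0.8, 1.6) → out
#7 (-17,14): internal coord -17 + (14)·λ' = -22.79899; -22.79899 ∉ [0.8, 1.6) → out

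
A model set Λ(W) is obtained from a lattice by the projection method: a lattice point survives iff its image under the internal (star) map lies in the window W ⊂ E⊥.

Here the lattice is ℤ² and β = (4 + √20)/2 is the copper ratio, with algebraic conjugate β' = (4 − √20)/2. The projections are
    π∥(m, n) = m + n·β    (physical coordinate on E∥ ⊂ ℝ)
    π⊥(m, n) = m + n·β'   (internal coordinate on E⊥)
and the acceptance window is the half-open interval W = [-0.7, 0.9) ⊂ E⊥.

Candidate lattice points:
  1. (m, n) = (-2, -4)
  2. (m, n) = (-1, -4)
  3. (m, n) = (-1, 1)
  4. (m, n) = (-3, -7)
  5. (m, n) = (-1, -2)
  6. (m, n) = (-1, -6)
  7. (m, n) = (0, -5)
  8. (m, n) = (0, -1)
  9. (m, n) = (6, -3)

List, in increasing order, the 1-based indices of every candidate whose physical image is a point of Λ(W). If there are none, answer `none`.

β' = (4−√20)/2 ≈ -0.236068.
candidate 1: (m,n)=(-2,-4) → π∥ = -2-4·β ≈ -18.944272, π⊥ = -2-4·β' ≈ -1.055728 ∉ [-0.7, 0.9) ⇒ out
candidate 2: (m,n)=(-1,-4) → π∥ = -1-4·β ≈ -17.944272, π⊥ = -1-4·β' ≈ -0.055728 ∈ [-0.7, 0.9) ⇒ IN Λ
candidate 3: (m,n)=(-1,1) → π∥ = -1+1·β ≈ 3.236068, π⊥ = -1+1·β' ≈ -1.236068 ∉ [-0.7, 0.9) ⇒ out
candidate 4: (m,n)=(-3,-7) → π∥ = -3-7·β ≈ -32.652476, π⊥ = -3-7·β' ≈ -1.347524 ∉ [-0.7, 0.9) ⇒ out
candidate 5: (m,n)=(-1,-2) → π∥ = -1-2·β ≈ -9.472136, π⊥ = -1-2·β' ≈ -0.527864 ∈ [-0.7, 0.9) ⇒ IN Λ
candidate 6: (m,n)=(-1,-6) → π∥ = -1-6·β ≈ -26.416408, π⊥ = -1-6·β' ≈ 0.416408 ∈ [-0.7, 0.9) ⇒ IN Λ
candidate 7: (m,n)=(0,-5) → π∥ = 0-5·β ≈ -21.180340, π⊥ = 0-5·β' ≈ 1.180340 ∉ [-0.7, 0.9) ⇒ out
candidate 8: (m,n)=(0,-1) → π∥ = 0-1·β ≈ -4.236068, π⊥ = 0-1·β' ≈ 0.236068 ∈ [-0.7, 0.9) ⇒ IN Λ
candidate 9: (m,n)=(6,-3) → π∥ = 6-3·β ≈ -6.708204, π⊥ = 6-3·β' ≈ 6.708204 ∉ [-0.7, 0.9) ⇒ out

2, 5, 6, 8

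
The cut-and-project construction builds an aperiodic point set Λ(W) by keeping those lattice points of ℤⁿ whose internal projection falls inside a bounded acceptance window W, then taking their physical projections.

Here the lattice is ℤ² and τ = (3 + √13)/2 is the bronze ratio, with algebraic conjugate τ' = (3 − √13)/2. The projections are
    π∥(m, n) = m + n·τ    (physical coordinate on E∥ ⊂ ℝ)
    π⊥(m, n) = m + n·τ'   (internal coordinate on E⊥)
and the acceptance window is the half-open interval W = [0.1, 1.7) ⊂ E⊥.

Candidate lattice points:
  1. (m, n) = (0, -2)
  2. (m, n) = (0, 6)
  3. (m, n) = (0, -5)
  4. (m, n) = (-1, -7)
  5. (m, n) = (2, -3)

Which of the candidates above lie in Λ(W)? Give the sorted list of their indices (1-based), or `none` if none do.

1, 3, 4

Compute τ' = (3−√13)/2 = -0.302776, so π⊥(m,n) = m -0.302776·n.
[1] lift (0,-2): star map gives 0.605551; window check 0.1 ≤ 0.605551 < 1.7 is true → IN Λ
[2] lift (0,6): star map gives -1.816654; window check 0.1 ≤ -1.816654 < 1.7 is false → out
[3] lift (0,-5): star map gives 1.513878; window check 0.1 ≤ 1.513878 < 1.7 is true → IN Λ
[4] lift (-1,-7): star map gives 1.119429; window check 0.1 ≤ 1.119429 < 1.7 is true → IN Λ
[5] lift (2,-3): star map gives 2.908327; window check 0.1 ≤ 2.908327 < 1.7 is false → out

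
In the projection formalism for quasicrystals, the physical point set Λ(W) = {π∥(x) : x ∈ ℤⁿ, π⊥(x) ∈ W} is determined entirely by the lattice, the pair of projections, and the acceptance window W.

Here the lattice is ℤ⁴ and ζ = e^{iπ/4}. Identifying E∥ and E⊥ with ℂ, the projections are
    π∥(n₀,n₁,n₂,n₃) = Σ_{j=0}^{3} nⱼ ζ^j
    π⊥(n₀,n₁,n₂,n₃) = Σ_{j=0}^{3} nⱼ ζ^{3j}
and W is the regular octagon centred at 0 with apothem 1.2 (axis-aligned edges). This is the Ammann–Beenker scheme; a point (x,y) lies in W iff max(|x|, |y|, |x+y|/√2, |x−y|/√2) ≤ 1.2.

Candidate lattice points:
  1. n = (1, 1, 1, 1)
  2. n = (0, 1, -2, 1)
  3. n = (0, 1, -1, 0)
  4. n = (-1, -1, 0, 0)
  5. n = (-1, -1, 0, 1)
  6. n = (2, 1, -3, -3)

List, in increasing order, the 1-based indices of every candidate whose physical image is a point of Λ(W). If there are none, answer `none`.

1, 4, 5

With ζ = e^{iπ/4} the internal vectors are ζ^0,ζ^3,ζ^6,ζ^9.
candidate 1: n = (1, 1, 1, 1) → π⊥ ≈ (+1.0000, +0.4142); max(|x|,|y|,|x±y|/√2) = 1.0000 ≤ 1.2 ⇒ ∈ W
candidate 2: n = (0, 1, -2, 1) → π⊥ ≈ (+0.0000, +3.4142); max(|x|,|y|,|x±y|/√2) = 3.4142 > 1.2 ⇒ ∉ W
candidate 3: n = (0, 1, -1, 0) → π⊥ ≈ (-0.7071, +1.7071); max(|x|,|y|,|x±y|/√2) = 1.7071 > 1.2 ⇒ ∉ W
candidate 4: n = (-1, -1, 0, 0) → π⊥ ≈ (-0.2929, -0.7071); max(|x|,|y|,|x±y|/√2) = 0.7071 ≤ 1.2 ⇒ ∈ W
candidate 5: n = (-1, -1, 0, 1) → π⊥ ≈ (+0.4142, +0.0000); max(|x|,|y|,|x±y|/√2) = 0.4142 ≤ 1.2 ⇒ ∈ W
candidate 6: n = (2, 1, -3, -3) → π⊥ ≈ (-0.8284, +1.5858); max(|x|,|y|,|x±y|/√2) = 1.7071 > 1.2 ⇒ ∉ W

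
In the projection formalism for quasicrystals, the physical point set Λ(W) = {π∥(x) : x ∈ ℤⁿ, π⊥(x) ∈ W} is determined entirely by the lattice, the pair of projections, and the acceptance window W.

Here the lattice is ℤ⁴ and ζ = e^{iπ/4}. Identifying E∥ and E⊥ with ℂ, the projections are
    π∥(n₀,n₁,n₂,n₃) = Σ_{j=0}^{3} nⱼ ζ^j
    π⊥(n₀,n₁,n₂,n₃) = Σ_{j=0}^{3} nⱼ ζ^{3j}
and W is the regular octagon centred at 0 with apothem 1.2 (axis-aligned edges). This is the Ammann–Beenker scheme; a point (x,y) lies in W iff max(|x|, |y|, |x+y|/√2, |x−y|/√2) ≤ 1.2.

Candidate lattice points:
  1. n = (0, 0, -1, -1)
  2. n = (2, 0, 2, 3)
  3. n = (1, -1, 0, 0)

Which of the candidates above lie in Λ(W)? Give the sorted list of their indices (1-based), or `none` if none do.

π⊥(n) = n₀ + n₁ζ³ + n₂ζ⁶ + n₃ζ⁹ where ζ = e^{iπ/4}.
candidate 1: n = (0, 0, -1, -1) → π⊥ ≈ (-0.707107, +0.292893); max(|x|,|y|,|x±y|/√2) = 0.707107 ≤ 1.2 ⇒ ∈ W
candidate 2: n = (2, 0, 2, 3) → π⊥ ≈ (+4.121320, +0.121320); max(|x|,|y|,|x±y|/√2) = 4.121320 > 1.2 ⇒ ∉ W
candidate 3: n = (1, -1, 0, 0) → π⊥ ≈ (+1.707107, -0.707107); max(|x|,|y|,|x±y|/√2) = 1.707107 > 1.2 ⇒ ∉ W

1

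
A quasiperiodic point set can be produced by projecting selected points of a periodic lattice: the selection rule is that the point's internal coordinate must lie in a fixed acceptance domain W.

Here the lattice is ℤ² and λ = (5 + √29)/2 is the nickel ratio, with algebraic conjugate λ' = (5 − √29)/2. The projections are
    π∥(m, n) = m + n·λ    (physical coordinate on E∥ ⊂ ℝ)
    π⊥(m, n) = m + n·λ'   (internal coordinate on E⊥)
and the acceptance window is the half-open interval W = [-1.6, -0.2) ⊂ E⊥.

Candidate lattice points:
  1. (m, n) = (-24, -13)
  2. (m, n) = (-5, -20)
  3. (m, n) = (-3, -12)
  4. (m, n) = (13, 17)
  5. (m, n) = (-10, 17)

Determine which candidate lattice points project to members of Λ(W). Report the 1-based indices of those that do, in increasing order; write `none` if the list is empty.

λ' = (5−√29)/2 ≈ -0.192582.
#1 (-24,-13): internal coord -24 + (-13)·λ' = -21.496429; -21.496429 ∉ [-1.6, -0.2) → out
#2 (-5,-20): internal coord -5 + (-20)·λ' = -1.148352; -1.148352 ∈ [-1.6, -0.2) → IN Λ
#3 (-3,-12): internal coord -3 + (-12)·λ' = -0.689011; -0.689011 ∈ [-1.6, -0.2) → IN Λ
#4 (13,17): internal coord 13 + (17)·λ' = +9.726099; +9.726099 ∉ [-1.6, -0.2) → out
#5 (-10,17): internal coord -10 + (17)·λ' = -13.273901; -13.273901 ∉ [-1.6, -0.2) → out

2, 3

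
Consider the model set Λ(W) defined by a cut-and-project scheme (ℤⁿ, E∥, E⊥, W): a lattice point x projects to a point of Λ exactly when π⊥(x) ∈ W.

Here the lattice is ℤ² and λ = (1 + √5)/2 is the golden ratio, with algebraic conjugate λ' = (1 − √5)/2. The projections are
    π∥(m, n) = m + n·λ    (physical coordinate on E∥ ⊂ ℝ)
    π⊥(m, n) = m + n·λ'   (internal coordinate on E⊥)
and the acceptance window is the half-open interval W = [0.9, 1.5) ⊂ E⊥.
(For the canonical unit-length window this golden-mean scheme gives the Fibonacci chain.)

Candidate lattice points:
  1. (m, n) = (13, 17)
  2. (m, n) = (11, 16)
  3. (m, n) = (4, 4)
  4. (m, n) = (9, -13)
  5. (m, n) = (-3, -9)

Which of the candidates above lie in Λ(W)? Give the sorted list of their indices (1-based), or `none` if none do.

Compute λ' = (1−√5)/2 = -0.61803, so π⊥(m,n) = m -0.61803·n.
candidate 1: (m,n)=(13,17) → π∥ = 13+17·λ ≈ 40.50658, π⊥ = 13+17·λ' ≈ 2.49342 ∉ [0.9, 1.5) ⇒ out
candidate 2: (m,n)=(11,16) → π∥ = 11+16·λ ≈ 36.88854, π⊥ = 11+16·λ' ≈ 1.11146 ∈ [0.9, 1.5) ⇒ IN Λ
candidate 3: (m,n)=(4,4) → π∥ = 4+4·λ ≈ 10.47214, π⊥ = 4+4·λ' ≈ 1.52786 ∉ [0.9, 1.5) ⇒ out
candidate 4: (m,n)=(9,-13) → π∥ = 9-13·λ ≈ -12.03444, π⊥ = 9-13·λ' ≈ 17.03444 ∉ [0.9, 1.5) ⇒ out
candidate 5: (m,n)=(-3,-9) → π∥ = -3-9·λ ≈ -17.56231, π⊥ = -3-9·λ' ≈ 2.56231 ∉ [0.9, 1.5) ⇒ out

2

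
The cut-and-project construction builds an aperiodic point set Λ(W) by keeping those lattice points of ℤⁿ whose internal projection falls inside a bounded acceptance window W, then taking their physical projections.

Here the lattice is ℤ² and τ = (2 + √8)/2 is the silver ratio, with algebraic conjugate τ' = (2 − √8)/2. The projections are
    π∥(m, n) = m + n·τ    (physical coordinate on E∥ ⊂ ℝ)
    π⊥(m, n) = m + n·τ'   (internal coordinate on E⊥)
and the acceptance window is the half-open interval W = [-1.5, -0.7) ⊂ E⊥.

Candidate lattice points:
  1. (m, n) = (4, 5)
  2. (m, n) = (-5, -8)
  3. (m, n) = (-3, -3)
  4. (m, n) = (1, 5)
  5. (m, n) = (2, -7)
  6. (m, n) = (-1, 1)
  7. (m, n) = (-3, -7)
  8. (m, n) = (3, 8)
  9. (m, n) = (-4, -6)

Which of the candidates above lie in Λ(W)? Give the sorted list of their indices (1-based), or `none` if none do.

4, 6

Compute τ' = (2−√8)/2 = -0.414214, so π⊥(m,n) = m -0.414214·n.
candidate 1: (m,n)=(4,5) → π∥ = 4+5·τ ≈ 16.071068, π⊥ = 4+5·τ' ≈ 1.928932 ∉ [-1.5, -0.7) ⇒ out
candidate 2: (m,n)=(-5,-8) → π∥ = -5-8·τ ≈ -24.313708, π⊥ = -5-8·τ' ≈ -1.686292 ∉ [-1.5, -0.7) ⇒ out
candidate 3: (m,n)=(-3,-3) → π∥ = -3-3·τ ≈ -10.242641, π⊥ = -3-3·τ' ≈ -1.757359 ∉ [-1.5, -0.7) ⇒ out
candidate 4: (m,n)=(1,5) → π∥ = 1+5·τ ≈ 13.071068, π⊥ = 1+5·τ' ≈ -1.071068 ∈ [-1.5, -0.7) ⇒ IN Λ
candidate 5: (m,n)=(2,-7) → π∥ = 2-7·τ ≈ -14.899495, π⊥ = 2-7·τ' ≈ 4.899495 ∉ [-1.5, -0.7) ⇒ out
candidate 6: (m,n)=(-1,1) → π∥ = -1+1·τ ≈ 1.414214, π⊥ = -1+1·τ' ≈ -1.414214 ∈ [-1.5, -0.7) ⇒ IN Λ
candidate 7: (m,n)=(-3,-7) → π∥ = -3-7·τ ≈ -19.899495, π⊥ = -3-7·τ' ≈ -0.100505 ∉ [-1.5, -0.7) ⇒ out
candidate 8: (m,n)=(3,8) → π∥ = 3+8·τ ≈ 22.313708, π⊥ = 3+8·τ' ≈ -0.313708 ∉ [-1.5, -0.7) ⇒ out
candidate 9: (m,n)=(-4,-6) → π∥ = -4-6·τ ≈ -18.485281, π⊥ = -4-6·τ' ≈ -1.514719 ∉ [-1.5, -0.7) ⇒ out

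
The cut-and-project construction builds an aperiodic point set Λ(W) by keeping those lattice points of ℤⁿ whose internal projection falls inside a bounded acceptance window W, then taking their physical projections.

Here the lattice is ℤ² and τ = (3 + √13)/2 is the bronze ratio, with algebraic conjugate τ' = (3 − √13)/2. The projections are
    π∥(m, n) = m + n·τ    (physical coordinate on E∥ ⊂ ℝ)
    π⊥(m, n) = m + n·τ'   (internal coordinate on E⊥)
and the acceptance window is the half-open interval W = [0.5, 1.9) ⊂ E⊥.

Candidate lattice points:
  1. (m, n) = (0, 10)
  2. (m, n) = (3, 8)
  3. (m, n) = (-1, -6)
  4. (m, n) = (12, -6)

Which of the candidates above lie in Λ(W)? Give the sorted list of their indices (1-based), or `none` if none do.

τ' = (3−√13)/2 ≈ -0.30278.
#1 (0,10): internal coord 0 + (10)·τ' = -3.02776; -3.02776 ∉ [0.5, 1.9) → out
#2 (3,8): internal coord 3 + (8)·τ' = +0.57779; +0.57779 ∈ [0.5, 1.9) → IN Λ
#3 (-1,-6): internal coord -1 + (-6)·τ' = +0.81665; +0.81665 ∈ [0.5, 1.9) → IN Λ
#4 (12,-6): internal coord 12 + (-6)·τ' = +13.81665; +13.81665 ∉ [0.5, 1.9) → out

2, 3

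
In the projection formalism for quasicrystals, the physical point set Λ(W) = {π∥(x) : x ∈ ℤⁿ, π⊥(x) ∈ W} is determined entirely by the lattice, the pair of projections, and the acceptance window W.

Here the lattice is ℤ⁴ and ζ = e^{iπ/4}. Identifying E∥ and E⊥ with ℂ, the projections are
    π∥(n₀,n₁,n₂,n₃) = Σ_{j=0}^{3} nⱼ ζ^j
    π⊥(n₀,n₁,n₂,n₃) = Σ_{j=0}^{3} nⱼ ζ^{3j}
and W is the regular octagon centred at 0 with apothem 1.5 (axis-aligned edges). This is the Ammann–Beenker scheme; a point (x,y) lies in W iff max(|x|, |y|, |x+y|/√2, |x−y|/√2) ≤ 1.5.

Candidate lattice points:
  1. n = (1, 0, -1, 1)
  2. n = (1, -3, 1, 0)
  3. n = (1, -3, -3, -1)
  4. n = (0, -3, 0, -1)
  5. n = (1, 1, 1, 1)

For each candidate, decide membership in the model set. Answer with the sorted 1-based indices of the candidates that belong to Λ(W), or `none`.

π⊥(n) = n₀ + n₁ζ³ + n₂ζ⁶ + n₃ζ⁹ where ζ = e^{iπ/4}.
candidate 1: n = (1, 0, -1, 1) → π⊥ ≈ (+1.70711, +1.70711); max(|x|,|y|,|x±y|/√2) = 2.41421 > 1.5 ⇒ ∉ W
candidate 2: n = (1, -3, 1, 0) → π⊥ ≈ (+3.12132, -3.12132); max(|x|,|y|,|x±y|/√2) = 4.41421 > 1.5 ⇒ ∉ W
candidate 3: n = (1, -3, -3, -1) → π⊥ ≈ (+2.41421, +0.17157); max(|x|,|y|,|x±y|/√2) = 2.41421 > 1.5 ⇒ ∉ W
candidate 4: n = (0, -3, 0, -1) → π⊥ ≈ (+1.41421, -2.82843); max(|x|,|y|,|x±y|/√2) = 3.00000 > 1.5 ⇒ ∉ W
candidate 5: n = (1, 1, 1, 1) → π⊥ ≈ (+1.00000, +0.41421); max(|x|,|y|,|x±y|/√2) = 1.00000 ≤ 1.5 ⇒ ∈ W

5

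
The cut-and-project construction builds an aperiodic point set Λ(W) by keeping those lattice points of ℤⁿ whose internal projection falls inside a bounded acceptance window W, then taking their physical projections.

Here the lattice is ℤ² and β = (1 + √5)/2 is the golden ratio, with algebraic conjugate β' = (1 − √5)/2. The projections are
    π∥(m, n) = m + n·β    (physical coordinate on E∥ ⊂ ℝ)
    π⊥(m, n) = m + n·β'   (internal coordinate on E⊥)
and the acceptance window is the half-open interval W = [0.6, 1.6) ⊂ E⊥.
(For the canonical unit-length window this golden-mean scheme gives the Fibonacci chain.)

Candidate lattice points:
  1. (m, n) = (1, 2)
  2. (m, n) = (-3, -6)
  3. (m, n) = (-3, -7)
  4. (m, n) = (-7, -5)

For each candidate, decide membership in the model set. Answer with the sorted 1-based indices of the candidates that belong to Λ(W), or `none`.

2, 3

β' = (1−√5)/2 ≈ -0.6180.
[1] lift (1,2): star map gives -0.2361; window check 0.6 ≤ -0.2361 < 1.6 is false → out
[2] lift (-3,-6): star map gives 0.7082; window check 0.6 ≤ 0.7082 < 1.6 is true → IN Λ
[3] lift (-3,-7): star map gives 1.3262; window check 0.6 ≤ 1.3262 < 1.6 is true → IN Λ
[4] lift (-7,-5): star map gives -3.9098; window check 0.6 ≤ -3.9098 < 1.6 is false → out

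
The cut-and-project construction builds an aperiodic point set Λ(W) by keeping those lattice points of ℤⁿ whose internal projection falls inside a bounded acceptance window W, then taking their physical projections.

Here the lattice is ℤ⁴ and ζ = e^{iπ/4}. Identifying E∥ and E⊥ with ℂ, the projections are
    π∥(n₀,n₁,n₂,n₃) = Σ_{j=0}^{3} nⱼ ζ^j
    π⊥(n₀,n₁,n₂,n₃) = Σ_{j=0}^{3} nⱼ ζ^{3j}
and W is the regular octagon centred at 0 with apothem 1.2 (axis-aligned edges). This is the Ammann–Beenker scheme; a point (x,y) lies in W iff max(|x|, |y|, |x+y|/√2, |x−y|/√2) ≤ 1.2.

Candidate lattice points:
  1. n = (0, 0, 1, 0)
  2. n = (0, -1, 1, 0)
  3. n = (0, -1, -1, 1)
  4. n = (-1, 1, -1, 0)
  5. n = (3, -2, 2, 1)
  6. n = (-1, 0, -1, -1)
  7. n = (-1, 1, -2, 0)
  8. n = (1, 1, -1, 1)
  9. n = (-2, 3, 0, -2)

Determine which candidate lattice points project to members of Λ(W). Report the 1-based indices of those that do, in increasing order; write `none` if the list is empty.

1

With ζ = e^{iπ/4} the internal vectors are ζ^0,ζ^3,ζ^6,ζ^9.
#1 (0, 0, 1, 0): internal (0.0000, -1.0000); octagon support 1.0000 vs apothem 1.2 → ∈ W
#2 (0, -1, 1, 0): internal (0.7071, -1.7071); octagon support 1.7071 vs apothem 1.2 → ∉ W
#3 (0, -1, -1, 1): internal (1.4142, 1.0000); octagon support 1.7071 vs apothem 1.2 → ∉ W
#4 (-1, 1, -1, 0): internal (-1.7071, 1.7071); octagon support 2.4142 vs apothem 1.2 → ∉ W
#5 (3, -2, 2, 1): internal (5.1213, -2.7071); octagon support 5.5355 vs apothem 1.2 → ∉ W
#6 (-1, 0, -1, -1): internal (-1.7071, 0.2929); octagon support 1.7071 vs apothem 1.2 → ∉ W
#7 (-1, 1, -2, 0): internal (-1.7071, 2.7071); octagon support 3.1213 vs apothem 1.2 → ∉ W
#8 (1, 1, -1, 1): internal (1.0000, 2.4142); octagon support 2.4142 vs apothem 1.2 → ∉ W
#9 (-2, 3, 0, -2): internal (-5.5355, 0.7071); octagon support 5.5355 vs apothem 1.2 → ∉ W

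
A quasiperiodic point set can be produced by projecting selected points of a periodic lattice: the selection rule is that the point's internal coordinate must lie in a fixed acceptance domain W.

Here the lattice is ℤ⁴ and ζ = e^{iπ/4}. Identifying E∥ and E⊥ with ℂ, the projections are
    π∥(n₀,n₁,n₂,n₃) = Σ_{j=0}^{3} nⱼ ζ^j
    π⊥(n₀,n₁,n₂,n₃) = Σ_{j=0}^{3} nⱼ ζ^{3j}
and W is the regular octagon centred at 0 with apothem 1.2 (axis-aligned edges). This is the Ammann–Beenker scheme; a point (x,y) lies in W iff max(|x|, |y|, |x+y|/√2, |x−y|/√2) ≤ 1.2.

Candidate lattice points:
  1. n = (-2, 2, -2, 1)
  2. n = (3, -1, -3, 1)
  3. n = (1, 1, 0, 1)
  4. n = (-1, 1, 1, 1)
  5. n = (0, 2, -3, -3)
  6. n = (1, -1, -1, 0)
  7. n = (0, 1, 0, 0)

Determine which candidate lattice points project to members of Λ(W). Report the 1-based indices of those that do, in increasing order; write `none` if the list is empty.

With ζ = e^{iπ/4} the internal vectors are ζ^0,ζ^3,ζ^6,ζ^9.
candidate 1: n = (-2, 2, -2, 1) → π⊥ ≈ (-2.707107, +4.121320); max(|x|,|y|,|x±y|/√2) = 4.828427 > 1.2 ⇒ ∉ W
candidate 2: n = (3, -1, -3, 1) → π⊥ ≈ (+4.414214, +3.000000); max(|x|,|y|,|x±y|/√2) = 5.242641 > 1.2 ⇒ ∉ W
candidate 3: n = (1, 1, 0, 1) → π⊥ ≈ (+1.000000, +1.414214); max(|x|,|y|,|x±y|/√2) = 1.707107 > 1.2 ⇒ ∉ W
candidate 4: n = (-1, 1, 1, 1) → π⊥ ≈ (-1.000000, +0.414214); max(|x|,|y|,|x±y|/√2) = 1.000000 ≤ 1.2 ⇒ ∈ W
candidate 5: n = (0, 2, -3, -3) → π⊥ ≈ (-3.535534, +2.292893); max(|x|,|y|,|x±y|/√2) = 4.121320 > 1.2 ⇒ ∉ W
candidate 6: n = (1, -1, -1, 0) → π⊥ ≈ (+1.707107, +0.292893); max(|x|,|y|,|x±y|/√2) = 1.707107 > 1.2 ⇒ ∉ W
candidate 7: n = (0, 1, 0, 0) → π⊥ ≈ (-0.707107, +0.707107); max(|x|,|y|,|x±y|/√2) = 1.000000 ≤ 1.2 ⇒ ∈ W

4, 7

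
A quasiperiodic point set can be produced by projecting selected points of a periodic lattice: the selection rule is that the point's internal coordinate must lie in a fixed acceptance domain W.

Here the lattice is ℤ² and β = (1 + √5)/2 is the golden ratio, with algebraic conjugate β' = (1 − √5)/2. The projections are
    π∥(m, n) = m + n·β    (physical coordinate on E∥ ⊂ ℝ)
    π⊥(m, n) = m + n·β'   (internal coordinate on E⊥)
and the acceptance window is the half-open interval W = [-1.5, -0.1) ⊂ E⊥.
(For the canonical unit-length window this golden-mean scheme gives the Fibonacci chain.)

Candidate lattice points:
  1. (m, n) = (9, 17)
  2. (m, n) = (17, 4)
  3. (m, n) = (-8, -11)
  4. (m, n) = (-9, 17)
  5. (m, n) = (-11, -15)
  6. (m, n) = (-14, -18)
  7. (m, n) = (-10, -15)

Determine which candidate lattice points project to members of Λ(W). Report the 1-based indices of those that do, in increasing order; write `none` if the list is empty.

3, 7

Numerically β ≈ 1.61803 and β' = −1/β ≈ -0.61803.
candidate 1: (m,n)=(9,17) → π∥ = 9+17·β ≈ 36.50658, π⊥ = 9+17·β' ≈ -1.50658 ∉ [-1.5, -0.1) ⇒ out
candidate 2: (m,n)=(17,4) → π∥ = 17+4·β ≈ 23.47214, π⊥ = 17+4·β' ≈ 14.52786 ∉ [-1.5, -0.1) ⇒ out
candidate 3: (m,n)=(-8,-11) → π∥ = -8-11·β ≈ -25.79837, π⊥ = -8-11·β' ≈ -1.20163 ∈ [-1.5, -0.1) ⇒ IN Λ
candidate 4: (m,n)=(-9,17) → π∥ = -9+17·β ≈ 18.50658, π⊥ = -9+17·β' ≈ -19.50658 ∉ [-1.5, -0.1) ⇒ out
candidate 5: (m,n)=(-11,-15) → π∥ = -11-15·β ≈ -35.27051, π⊥ = -11-15·β' ≈ -1.72949 ∉ [-1.5, -0.1) ⇒ out
candidate 6: (m,n)=(-14,-18) → π∥ = -14-18·β ≈ -43.12461, π⊥ = -14-18·β' ≈ -2.87539 ∉ [-1.5, -0.1) ⇒ out
candidate 7: (m,n)=(-10,-15) → π∥ = -10-15·β ≈ -34.27051, π⊥ = -10-15·β' ≈ -0.72949 ∈ [-1.5, -0.1) ⇒ IN Λ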